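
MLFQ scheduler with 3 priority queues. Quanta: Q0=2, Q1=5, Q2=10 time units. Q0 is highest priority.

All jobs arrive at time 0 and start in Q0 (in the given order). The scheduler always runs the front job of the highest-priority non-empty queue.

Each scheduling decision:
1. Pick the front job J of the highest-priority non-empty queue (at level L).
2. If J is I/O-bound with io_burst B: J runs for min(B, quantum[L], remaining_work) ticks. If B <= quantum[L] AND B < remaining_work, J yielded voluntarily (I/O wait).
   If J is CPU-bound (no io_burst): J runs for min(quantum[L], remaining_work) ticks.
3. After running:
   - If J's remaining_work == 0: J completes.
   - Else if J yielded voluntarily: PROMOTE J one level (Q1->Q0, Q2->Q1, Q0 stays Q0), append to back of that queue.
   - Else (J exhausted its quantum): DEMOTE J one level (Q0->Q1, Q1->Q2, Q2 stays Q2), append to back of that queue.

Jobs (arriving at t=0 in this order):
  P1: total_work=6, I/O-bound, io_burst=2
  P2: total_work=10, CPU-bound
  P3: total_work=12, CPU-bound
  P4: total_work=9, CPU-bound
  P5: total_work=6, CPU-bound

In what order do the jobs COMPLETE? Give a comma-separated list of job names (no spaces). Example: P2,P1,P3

t=0-2: P1@Q0 runs 2, rem=4, I/O yield, promote→Q0. Q0=[P2,P3,P4,P5,P1] Q1=[] Q2=[]
t=2-4: P2@Q0 runs 2, rem=8, quantum used, demote→Q1. Q0=[P3,P4,P5,P1] Q1=[P2] Q2=[]
t=4-6: P3@Q0 runs 2, rem=10, quantum used, demote→Q1. Q0=[P4,P5,P1] Q1=[P2,P3] Q2=[]
t=6-8: P4@Q0 runs 2, rem=7, quantum used, demote→Q1. Q0=[P5,P1] Q1=[P2,P3,P4] Q2=[]
t=8-10: P5@Q0 runs 2, rem=4, quantum used, demote→Q1. Q0=[P1] Q1=[P2,P3,P4,P5] Q2=[]
t=10-12: P1@Q0 runs 2, rem=2, I/O yield, promote→Q0. Q0=[P1] Q1=[P2,P3,P4,P5] Q2=[]
t=12-14: P1@Q0 runs 2, rem=0, completes. Q0=[] Q1=[P2,P3,P4,P5] Q2=[]
t=14-19: P2@Q1 runs 5, rem=3, quantum used, demote→Q2. Q0=[] Q1=[P3,P4,P5] Q2=[P2]
t=19-24: P3@Q1 runs 5, rem=5, quantum used, demote→Q2. Q0=[] Q1=[P4,P5] Q2=[P2,P3]
t=24-29: P4@Q1 runs 5, rem=2, quantum used, demote→Q2. Q0=[] Q1=[P5] Q2=[P2,P3,P4]
t=29-33: P5@Q1 runs 4, rem=0, completes. Q0=[] Q1=[] Q2=[P2,P3,P4]
t=33-36: P2@Q2 runs 3, rem=0, completes. Q0=[] Q1=[] Q2=[P3,P4]
t=36-41: P3@Q2 runs 5, rem=0, completes. Q0=[] Q1=[] Q2=[P4]
t=41-43: P4@Q2 runs 2, rem=0, completes. Q0=[] Q1=[] Q2=[]

Answer: P1,P5,P2,P3,P4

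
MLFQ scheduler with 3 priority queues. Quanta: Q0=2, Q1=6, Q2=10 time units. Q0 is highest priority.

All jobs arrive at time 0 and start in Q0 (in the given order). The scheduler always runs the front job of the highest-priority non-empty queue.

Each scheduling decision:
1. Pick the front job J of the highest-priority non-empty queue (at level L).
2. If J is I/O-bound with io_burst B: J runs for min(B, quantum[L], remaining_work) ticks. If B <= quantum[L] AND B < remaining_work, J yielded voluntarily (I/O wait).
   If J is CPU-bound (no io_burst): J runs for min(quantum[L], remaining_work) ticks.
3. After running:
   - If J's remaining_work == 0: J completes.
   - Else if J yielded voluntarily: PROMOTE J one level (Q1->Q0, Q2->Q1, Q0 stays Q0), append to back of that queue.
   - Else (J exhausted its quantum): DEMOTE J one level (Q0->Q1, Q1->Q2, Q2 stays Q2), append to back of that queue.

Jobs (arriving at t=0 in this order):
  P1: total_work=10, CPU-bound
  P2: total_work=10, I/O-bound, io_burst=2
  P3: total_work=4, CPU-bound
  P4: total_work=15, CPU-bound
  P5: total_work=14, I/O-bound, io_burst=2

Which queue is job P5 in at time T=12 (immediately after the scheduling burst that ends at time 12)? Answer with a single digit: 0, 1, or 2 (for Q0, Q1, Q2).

t=0-2: P1@Q0 runs 2, rem=8, quantum used, demote→Q1. Q0=[P2,P3,P4,P5] Q1=[P1] Q2=[]
t=2-4: P2@Q0 runs 2, rem=8, I/O yield, promote→Q0. Q0=[P3,P4,P5,P2] Q1=[P1] Q2=[]
t=4-6: P3@Q0 runs 2, rem=2, quantum used, demote→Q1. Q0=[P4,P5,P2] Q1=[P1,P3] Q2=[]
t=6-8: P4@Q0 runs 2, rem=13, quantum used, demote→Q1. Q0=[P5,P2] Q1=[P1,P3,P4] Q2=[]
t=8-10: P5@Q0 runs 2, rem=12, I/O yield, promote→Q0. Q0=[P2,P5] Q1=[P1,P3,P4] Q2=[]
t=10-12: P2@Q0 runs 2, rem=6, I/O yield, promote→Q0. Q0=[P5,P2] Q1=[P1,P3,P4] Q2=[]
t=12-14: P5@Q0 runs 2, rem=10, I/O yield, promote→Q0. Q0=[P2,P5] Q1=[P1,P3,P4] Q2=[]
t=14-16: P2@Q0 runs 2, rem=4, I/O yield, promote→Q0. Q0=[P5,P2] Q1=[P1,P3,P4] Q2=[]
t=16-18: P5@Q0 runs 2, rem=8, I/O yield, promote→Q0. Q0=[P2,P5] Q1=[P1,P3,P4] Q2=[]
t=18-20: P2@Q0 runs 2, rem=2, I/O yield, promote→Q0. Q0=[P5,P2] Q1=[P1,P3,P4] Q2=[]
t=20-22: P5@Q0 runs 2, rem=6, I/O yield, promote→Q0. Q0=[P2,P5] Q1=[P1,P3,P4] Q2=[]
t=22-24: P2@Q0 runs 2, rem=0, completes. Q0=[P5] Q1=[P1,P3,P4] Q2=[]
t=24-26: P5@Q0 runs 2, rem=4, I/O yield, promote→Q0. Q0=[P5] Q1=[P1,P3,P4] Q2=[]
t=26-28: P5@Q0 runs 2, rem=2, I/O yield, promote→Q0. Q0=[P5] Q1=[P1,P3,P4] Q2=[]
t=28-30: P5@Q0 runs 2, rem=0, completes. Q0=[] Q1=[P1,P3,P4] Q2=[]
t=30-36: P1@Q1 runs 6, rem=2, quantum used, demote→Q2. Q0=[] Q1=[P3,P4] Q2=[P1]
t=36-38: P3@Q1 runs 2, rem=0, completes. Q0=[] Q1=[P4] Q2=[P1]
t=38-44: P4@Q1 runs 6, rem=7, quantum used, demote→Q2. Q0=[] Q1=[] Q2=[P1,P4]
t=44-46: P1@Q2 runs 2, rem=0, completes. Q0=[] Q1=[] Q2=[P4]
t=46-53: P4@Q2 runs 7, rem=0, completes. Q0=[] Q1=[] Q2=[]

Answer: 0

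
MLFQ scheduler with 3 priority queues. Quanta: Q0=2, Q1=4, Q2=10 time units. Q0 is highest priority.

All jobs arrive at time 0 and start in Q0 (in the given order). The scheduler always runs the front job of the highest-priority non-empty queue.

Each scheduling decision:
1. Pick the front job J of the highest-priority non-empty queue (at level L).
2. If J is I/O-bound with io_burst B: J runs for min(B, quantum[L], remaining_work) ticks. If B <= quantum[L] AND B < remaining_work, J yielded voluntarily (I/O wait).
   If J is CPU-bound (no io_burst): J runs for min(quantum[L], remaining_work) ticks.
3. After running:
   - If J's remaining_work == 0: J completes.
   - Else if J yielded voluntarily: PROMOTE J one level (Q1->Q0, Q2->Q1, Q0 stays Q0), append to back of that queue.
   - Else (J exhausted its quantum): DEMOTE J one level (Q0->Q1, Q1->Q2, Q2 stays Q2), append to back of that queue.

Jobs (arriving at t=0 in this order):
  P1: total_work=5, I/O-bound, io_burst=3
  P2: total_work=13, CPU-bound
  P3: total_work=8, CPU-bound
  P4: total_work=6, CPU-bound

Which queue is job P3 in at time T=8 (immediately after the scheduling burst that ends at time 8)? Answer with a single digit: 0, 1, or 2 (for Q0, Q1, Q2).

Answer: 1

Derivation:
t=0-2: P1@Q0 runs 2, rem=3, quantum used, demote→Q1. Q0=[P2,P3,P4] Q1=[P1] Q2=[]
t=2-4: P2@Q0 runs 2, rem=11, quantum used, demote→Q1. Q0=[P3,P4] Q1=[P1,P2] Q2=[]
t=4-6: P3@Q0 runs 2, rem=6, quantum used, demote→Q1. Q0=[P4] Q1=[P1,P2,P3] Q2=[]
t=6-8: P4@Q0 runs 2, rem=4, quantum used, demote→Q1. Q0=[] Q1=[P1,P2,P3,P4] Q2=[]
t=8-11: P1@Q1 runs 3, rem=0, completes. Q0=[] Q1=[P2,P3,P4] Q2=[]
t=11-15: P2@Q1 runs 4, rem=7, quantum used, demote→Q2. Q0=[] Q1=[P3,P4] Q2=[P2]
t=15-19: P3@Q1 runs 4, rem=2, quantum used, demote→Q2. Q0=[] Q1=[P4] Q2=[P2,P3]
t=19-23: P4@Q1 runs 4, rem=0, completes. Q0=[] Q1=[] Q2=[P2,P3]
t=23-30: P2@Q2 runs 7, rem=0, completes. Q0=[] Q1=[] Q2=[P3]
t=30-32: P3@Q2 runs 2, rem=0, completes. Q0=[] Q1=[] Q2=[]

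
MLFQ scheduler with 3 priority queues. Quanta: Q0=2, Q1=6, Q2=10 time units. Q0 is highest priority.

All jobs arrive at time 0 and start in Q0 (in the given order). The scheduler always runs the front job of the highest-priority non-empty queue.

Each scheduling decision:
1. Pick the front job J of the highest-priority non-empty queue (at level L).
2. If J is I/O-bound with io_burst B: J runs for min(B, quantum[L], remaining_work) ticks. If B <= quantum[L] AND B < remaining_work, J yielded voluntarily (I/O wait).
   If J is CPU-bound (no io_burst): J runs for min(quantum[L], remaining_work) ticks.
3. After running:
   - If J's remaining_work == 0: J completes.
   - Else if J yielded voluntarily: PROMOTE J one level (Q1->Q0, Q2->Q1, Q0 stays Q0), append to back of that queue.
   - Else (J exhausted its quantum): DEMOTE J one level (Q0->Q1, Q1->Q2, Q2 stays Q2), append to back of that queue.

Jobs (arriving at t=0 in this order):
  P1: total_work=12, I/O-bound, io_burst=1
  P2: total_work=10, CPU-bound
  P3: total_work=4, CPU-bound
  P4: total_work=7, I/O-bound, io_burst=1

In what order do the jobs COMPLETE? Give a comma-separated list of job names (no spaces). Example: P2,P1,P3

t=0-1: P1@Q0 runs 1, rem=11, I/O yield, promote→Q0. Q0=[P2,P3,P4,P1] Q1=[] Q2=[]
t=1-3: P2@Q0 runs 2, rem=8, quantum used, demote→Q1. Q0=[P3,P4,P1] Q1=[P2] Q2=[]
t=3-5: P3@Q0 runs 2, rem=2, quantum used, demote→Q1. Q0=[P4,P1] Q1=[P2,P3] Q2=[]
t=5-6: P4@Q0 runs 1, rem=6, I/O yield, promote→Q0. Q0=[P1,P4] Q1=[P2,P3] Q2=[]
t=6-7: P1@Q0 runs 1, rem=10, I/O yield, promote→Q0. Q0=[P4,P1] Q1=[P2,P3] Q2=[]
t=7-8: P4@Q0 runs 1, rem=5, I/O yield, promote→Q0. Q0=[P1,P4] Q1=[P2,P3] Q2=[]
t=8-9: P1@Q0 runs 1, rem=9, I/O yield, promote→Q0. Q0=[P4,P1] Q1=[P2,P3] Q2=[]
t=9-10: P4@Q0 runs 1, rem=4, I/O yield, promote→Q0. Q0=[P1,P4] Q1=[P2,P3] Q2=[]
t=10-11: P1@Q0 runs 1, rem=8, I/O yield, promote→Q0. Q0=[P4,P1] Q1=[P2,P3] Q2=[]
t=11-12: P4@Q0 runs 1, rem=3, I/O yield, promote→Q0. Q0=[P1,P4] Q1=[P2,P3] Q2=[]
t=12-13: P1@Q0 runs 1, rem=7, I/O yield, promote→Q0. Q0=[P4,P1] Q1=[P2,P3] Q2=[]
t=13-14: P4@Q0 runs 1, rem=2, I/O yield, promote→Q0. Q0=[P1,P4] Q1=[P2,P3] Q2=[]
t=14-15: P1@Q0 runs 1, rem=6, I/O yield, promote→Q0. Q0=[P4,P1] Q1=[P2,P3] Q2=[]
t=15-16: P4@Q0 runs 1, rem=1, I/O yield, promote→Q0. Q0=[P1,P4] Q1=[P2,P3] Q2=[]
t=16-17: P1@Q0 runs 1, rem=5, I/O yield, promote→Q0. Q0=[P4,P1] Q1=[P2,P3] Q2=[]
t=17-18: P4@Q0 runs 1, rem=0, completes. Q0=[P1] Q1=[P2,P3] Q2=[]
t=18-19: P1@Q0 runs 1, rem=4, I/O yield, promote→Q0. Q0=[P1] Q1=[P2,P3] Q2=[]
t=19-20: P1@Q0 runs 1, rem=3, I/O yield, promote→Q0. Q0=[P1] Q1=[P2,P3] Q2=[]
t=20-21: P1@Q0 runs 1, rem=2, I/O yield, promote→Q0. Q0=[P1] Q1=[P2,P3] Q2=[]
t=21-22: P1@Q0 runs 1, rem=1, I/O yield, promote→Q0. Q0=[P1] Q1=[P2,P3] Q2=[]
t=22-23: P1@Q0 runs 1, rem=0, completes. Q0=[] Q1=[P2,P3] Q2=[]
t=23-29: P2@Q1 runs 6, rem=2, quantum used, demote→Q2. Q0=[] Q1=[P3] Q2=[P2]
t=29-31: P3@Q1 runs 2, rem=0, completes. Q0=[] Q1=[] Q2=[P2]
t=31-33: P2@Q2 runs 2, rem=0, completes. Q0=[] Q1=[] Q2=[]

Answer: P4,P1,P3,P2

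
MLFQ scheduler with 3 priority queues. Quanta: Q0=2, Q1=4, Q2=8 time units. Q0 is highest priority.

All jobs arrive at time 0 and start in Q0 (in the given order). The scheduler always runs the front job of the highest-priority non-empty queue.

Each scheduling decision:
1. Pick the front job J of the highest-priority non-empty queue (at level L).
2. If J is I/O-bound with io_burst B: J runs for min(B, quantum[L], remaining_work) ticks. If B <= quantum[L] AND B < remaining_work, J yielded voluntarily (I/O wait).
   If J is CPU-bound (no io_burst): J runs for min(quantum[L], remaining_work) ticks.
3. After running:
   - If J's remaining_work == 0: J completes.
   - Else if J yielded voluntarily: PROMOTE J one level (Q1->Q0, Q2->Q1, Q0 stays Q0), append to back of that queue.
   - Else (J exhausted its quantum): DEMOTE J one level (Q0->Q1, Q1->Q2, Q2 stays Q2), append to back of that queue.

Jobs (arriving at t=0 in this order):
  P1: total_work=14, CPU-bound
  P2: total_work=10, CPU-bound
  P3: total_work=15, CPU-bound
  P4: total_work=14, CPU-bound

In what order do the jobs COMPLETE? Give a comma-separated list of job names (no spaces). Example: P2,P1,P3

Answer: P1,P2,P4,P3

Derivation:
t=0-2: P1@Q0 runs 2, rem=12, quantum used, demote→Q1. Q0=[P2,P3,P4] Q1=[P1] Q2=[]
t=2-4: P2@Q0 runs 2, rem=8, quantum used, demote→Q1. Q0=[P3,P4] Q1=[P1,P2] Q2=[]
t=4-6: P3@Q0 runs 2, rem=13, quantum used, demote→Q1. Q0=[P4] Q1=[P1,P2,P3] Q2=[]
t=6-8: P4@Q0 runs 2, rem=12, quantum used, demote→Q1. Q0=[] Q1=[P1,P2,P3,P4] Q2=[]
t=8-12: P1@Q1 runs 4, rem=8, quantum used, demote→Q2. Q0=[] Q1=[P2,P3,P4] Q2=[P1]
t=12-16: P2@Q1 runs 4, rem=4, quantum used, demote→Q2. Q0=[] Q1=[P3,P4] Q2=[P1,P2]
t=16-20: P3@Q1 runs 4, rem=9, quantum used, demote→Q2. Q0=[] Q1=[P4] Q2=[P1,P2,P3]
t=20-24: P4@Q1 runs 4, rem=8, quantum used, demote→Q2. Q0=[] Q1=[] Q2=[P1,P2,P3,P4]
t=24-32: P1@Q2 runs 8, rem=0, completes. Q0=[] Q1=[] Q2=[P2,P3,P4]
t=32-36: P2@Q2 runs 4, rem=0, completes. Q0=[] Q1=[] Q2=[P3,P4]
t=36-44: P3@Q2 runs 8, rem=1, quantum used, demote→Q2. Q0=[] Q1=[] Q2=[P4,P3]
t=44-52: P4@Q2 runs 8, rem=0, completes. Q0=[] Q1=[] Q2=[P3]
t=52-53: P3@Q2 runs 1, rem=0, completes. Q0=[] Q1=[] Q2=[]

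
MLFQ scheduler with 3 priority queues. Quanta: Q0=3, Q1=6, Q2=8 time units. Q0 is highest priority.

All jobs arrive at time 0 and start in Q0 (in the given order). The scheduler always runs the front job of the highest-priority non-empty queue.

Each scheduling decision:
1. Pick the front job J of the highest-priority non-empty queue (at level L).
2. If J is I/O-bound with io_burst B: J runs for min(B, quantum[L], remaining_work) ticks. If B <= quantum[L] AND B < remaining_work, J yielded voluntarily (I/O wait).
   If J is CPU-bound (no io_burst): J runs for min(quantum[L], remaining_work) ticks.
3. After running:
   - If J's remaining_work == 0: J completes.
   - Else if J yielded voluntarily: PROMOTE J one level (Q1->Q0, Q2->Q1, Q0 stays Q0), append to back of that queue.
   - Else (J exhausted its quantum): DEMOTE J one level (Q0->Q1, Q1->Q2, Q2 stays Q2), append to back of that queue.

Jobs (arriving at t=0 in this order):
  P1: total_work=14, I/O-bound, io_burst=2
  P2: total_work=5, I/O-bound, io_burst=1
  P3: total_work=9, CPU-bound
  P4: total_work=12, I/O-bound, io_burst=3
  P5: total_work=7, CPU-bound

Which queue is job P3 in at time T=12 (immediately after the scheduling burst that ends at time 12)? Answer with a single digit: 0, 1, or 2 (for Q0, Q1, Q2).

Answer: 1

Derivation:
t=0-2: P1@Q0 runs 2, rem=12, I/O yield, promote→Q0. Q0=[P2,P3,P4,P5,P1] Q1=[] Q2=[]
t=2-3: P2@Q0 runs 1, rem=4, I/O yield, promote→Q0. Q0=[P3,P4,P5,P1,P2] Q1=[] Q2=[]
t=3-6: P3@Q0 runs 3, rem=6, quantum used, demote→Q1. Q0=[P4,P5,P1,P2] Q1=[P3] Q2=[]
t=6-9: P4@Q0 runs 3, rem=9, I/O yield, promote→Q0. Q0=[P5,P1,P2,P4] Q1=[P3] Q2=[]
t=9-12: P5@Q0 runs 3, rem=4, quantum used, demote→Q1. Q0=[P1,P2,P4] Q1=[P3,P5] Q2=[]
t=12-14: P1@Q0 runs 2, rem=10, I/O yield, promote→Q0. Q0=[P2,P4,P1] Q1=[P3,P5] Q2=[]
t=14-15: P2@Q0 runs 1, rem=3, I/O yield, promote→Q0. Q0=[P4,P1,P2] Q1=[P3,P5] Q2=[]
t=15-18: P4@Q0 runs 3, rem=6, I/O yield, promote→Q0. Q0=[P1,P2,P4] Q1=[P3,P5] Q2=[]
t=18-20: P1@Q0 runs 2, rem=8, I/O yield, promote→Q0. Q0=[P2,P4,P1] Q1=[P3,P5] Q2=[]
t=20-21: P2@Q0 runs 1, rem=2, I/O yield, promote→Q0. Q0=[P4,P1,P2] Q1=[P3,P5] Q2=[]
t=21-24: P4@Q0 runs 3, rem=3, I/O yield, promote→Q0. Q0=[P1,P2,P4] Q1=[P3,P5] Q2=[]
t=24-26: P1@Q0 runs 2, rem=6, I/O yield, promote→Q0. Q0=[P2,P4,P1] Q1=[P3,P5] Q2=[]
t=26-27: P2@Q0 runs 1, rem=1, I/O yield, promote→Q0. Q0=[P4,P1,P2] Q1=[P3,P5] Q2=[]
t=27-30: P4@Q0 runs 3, rem=0, completes. Q0=[P1,P2] Q1=[P3,P5] Q2=[]
t=30-32: P1@Q0 runs 2, rem=4, I/O yield, promote→Q0. Q0=[P2,P1] Q1=[P3,P5] Q2=[]
t=32-33: P2@Q0 runs 1, rem=0, completes. Q0=[P1] Q1=[P3,P5] Q2=[]
t=33-35: P1@Q0 runs 2, rem=2, I/O yield, promote→Q0. Q0=[P1] Q1=[P3,P5] Q2=[]
t=35-37: P1@Q0 runs 2, rem=0, completes. Q0=[] Q1=[P3,P5] Q2=[]
t=37-43: P3@Q1 runs 6, rem=0, completes. Q0=[] Q1=[P5] Q2=[]
t=43-47: P5@Q1 runs 4, rem=0, completes. Q0=[] Q1=[] Q2=[]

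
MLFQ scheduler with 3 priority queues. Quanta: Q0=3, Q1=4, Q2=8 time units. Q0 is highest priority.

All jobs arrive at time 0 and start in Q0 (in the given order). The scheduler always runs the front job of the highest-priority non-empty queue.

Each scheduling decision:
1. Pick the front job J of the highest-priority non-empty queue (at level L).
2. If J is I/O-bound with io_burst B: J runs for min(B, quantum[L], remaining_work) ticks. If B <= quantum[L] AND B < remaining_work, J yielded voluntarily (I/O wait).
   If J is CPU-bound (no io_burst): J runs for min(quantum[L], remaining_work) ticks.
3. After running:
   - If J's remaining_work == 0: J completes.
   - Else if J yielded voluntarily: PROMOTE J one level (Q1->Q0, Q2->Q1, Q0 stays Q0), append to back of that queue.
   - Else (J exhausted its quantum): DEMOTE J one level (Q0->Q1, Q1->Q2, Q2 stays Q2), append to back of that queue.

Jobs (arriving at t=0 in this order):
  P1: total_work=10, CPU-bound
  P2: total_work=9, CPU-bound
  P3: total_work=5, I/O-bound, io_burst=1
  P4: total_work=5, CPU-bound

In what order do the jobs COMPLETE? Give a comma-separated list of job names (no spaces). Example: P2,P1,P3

t=0-3: P1@Q0 runs 3, rem=7, quantum used, demote→Q1. Q0=[P2,P3,P4] Q1=[P1] Q2=[]
t=3-6: P2@Q0 runs 3, rem=6, quantum used, demote→Q1. Q0=[P3,P4] Q1=[P1,P2] Q2=[]
t=6-7: P3@Q0 runs 1, rem=4, I/O yield, promote→Q0. Q0=[P4,P3] Q1=[P1,P2] Q2=[]
t=7-10: P4@Q0 runs 3, rem=2, quantum used, demote→Q1. Q0=[P3] Q1=[P1,P2,P4] Q2=[]
t=10-11: P3@Q0 runs 1, rem=3, I/O yield, promote→Q0. Q0=[P3] Q1=[P1,P2,P4] Q2=[]
t=11-12: P3@Q0 runs 1, rem=2, I/O yield, promote→Q0. Q0=[P3] Q1=[P1,P2,P4] Q2=[]
t=12-13: P3@Q0 runs 1, rem=1, I/O yield, promote→Q0. Q0=[P3] Q1=[P1,P2,P4] Q2=[]
t=13-14: P3@Q0 runs 1, rem=0, completes. Q0=[] Q1=[P1,P2,P4] Q2=[]
t=14-18: P1@Q1 runs 4, rem=3, quantum used, demote→Q2. Q0=[] Q1=[P2,P4] Q2=[P1]
t=18-22: P2@Q1 runs 4, rem=2, quantum used, demote→Q2. Q0=[] Q1=[P4] Q2=[P1,P2]
t=22-24: P4@Q1 runs 2, rem=0, completes. Q0=[] Q1=[] Q2=[P1,P2]
t=24-27: P1@Q2 runs 3, rem=0, completes. Q0=[] Q1=[] Q2=[P2]
t=27-29: P2@Q2 runs 2, rem=0, completes. Q0=[] Q1=[] Q2=[]

Answer: P3,P4,P1,P2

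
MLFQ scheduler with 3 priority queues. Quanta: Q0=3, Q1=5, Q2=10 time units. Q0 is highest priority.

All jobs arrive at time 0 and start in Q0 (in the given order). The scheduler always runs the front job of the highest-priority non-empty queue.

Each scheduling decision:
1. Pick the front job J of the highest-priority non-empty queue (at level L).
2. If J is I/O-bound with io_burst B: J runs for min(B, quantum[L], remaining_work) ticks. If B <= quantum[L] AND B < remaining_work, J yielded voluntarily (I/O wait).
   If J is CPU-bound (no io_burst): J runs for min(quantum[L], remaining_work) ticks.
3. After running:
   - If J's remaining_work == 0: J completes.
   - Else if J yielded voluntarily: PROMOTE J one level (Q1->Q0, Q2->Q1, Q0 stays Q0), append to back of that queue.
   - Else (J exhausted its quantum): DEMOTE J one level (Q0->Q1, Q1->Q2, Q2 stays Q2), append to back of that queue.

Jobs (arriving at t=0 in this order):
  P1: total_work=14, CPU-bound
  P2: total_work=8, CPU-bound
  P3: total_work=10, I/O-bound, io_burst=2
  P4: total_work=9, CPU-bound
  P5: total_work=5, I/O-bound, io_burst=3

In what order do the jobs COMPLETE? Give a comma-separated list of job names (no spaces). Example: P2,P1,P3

t=0-3: P1@Q0 runs 3, rem=11, quantum used, demote→Q1. Q0=[P2,P3,P4,P5] Q1=[P1] Q2=[]
t=3-6: P2@Q0 runs 3, rem=5, quantum used, demote→Q1. Q0=[P3,P4,P5] Q1=[P1,P2] Q2=[]
t=6-8: P3@Q0 runs 2, rem=8, I/O yield, promote→Q0. Q0=[P4,P5,P3] Q1=[P1,P2] Q2=[]
t=8-11: P4@Q0 runs 3, rem=6, quantum used, demote→Q1. Q0=[P5,P3] Q1=[P1,P2,P4] Q2=[]
t=11-14: P5@Q0 runs 3, rem=2, I/O yield, promote→Q0. Q0=[P3,P5] Q1=[P1,P2,P4] Q2=[]
t=14-16: P3@Q0 runs 2, rem=6, I/O yield, promote→Q0. Q0=[P5,P3] Q1=[P1,P2,P4] Q2=[]
t=16-18: P5@Q0 runs 2, rem=0, completes. Q0=[P3] Q1=[P1,P2,P4] Q2=[]
t=18-20: P3@Q0 runs 2, rem=4, I/O yield, promote→Q0. Q0=[P3] Q1=[P1,P2,P4] Q2=[]
t=20-22: P3@Q0 runs 2, rem=2, I/O yield, promote→Q0. Q0=[P3] Q1=[P1,P2,P4] Q2=[]
t=22-24: P3@Q0 runs 2, rem=0, completes. Q0=[] Q1=[P1,P2,P4] Q2=[]
t=24-29: P1@Q1 runs 5, rem=6, quantum used, demote→Q2. Q0=[] Q1=[P2,P4] Q2=[P1]
t=29-34: P2@Q1 runs 5, rem=0, completes. Q0=[] Q1=[P4] Q2=[P1]
t=34-39: P4@Q1 runs 5, rem=1, quantum used, demote→Q2. Q0=[] Q1=[] Q2=[P1,P4]
t=39-45: P1@Q2 runs 6, rem=0, completes. Q0=[] Q1=[] Q2=[P4]
t=45-46: P4@Q2 runs 1, rem=0, completes. Q0=[] Q1=[] Q2=[]

Answer: P5,P3,P2,P1,P4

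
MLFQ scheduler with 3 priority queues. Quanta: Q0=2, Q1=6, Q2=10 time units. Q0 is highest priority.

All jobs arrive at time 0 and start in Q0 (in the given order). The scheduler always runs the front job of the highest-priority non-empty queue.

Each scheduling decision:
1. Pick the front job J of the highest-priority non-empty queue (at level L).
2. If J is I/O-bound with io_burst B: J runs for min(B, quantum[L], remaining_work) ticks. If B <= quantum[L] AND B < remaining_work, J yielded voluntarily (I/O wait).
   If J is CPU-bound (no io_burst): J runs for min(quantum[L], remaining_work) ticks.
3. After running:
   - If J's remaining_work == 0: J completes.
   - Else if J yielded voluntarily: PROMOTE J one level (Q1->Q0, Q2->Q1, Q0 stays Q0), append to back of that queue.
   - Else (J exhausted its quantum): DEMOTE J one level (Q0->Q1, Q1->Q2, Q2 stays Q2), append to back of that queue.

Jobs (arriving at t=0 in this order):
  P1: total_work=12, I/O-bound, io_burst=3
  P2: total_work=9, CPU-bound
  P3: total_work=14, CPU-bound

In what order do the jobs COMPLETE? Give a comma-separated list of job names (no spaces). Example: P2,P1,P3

Answer: P1,P2,P3

Derivation:
t=0-2: P1@Q0 runs 2, rem=10, quantum used, demote→Q1. Q0=[P2,P3] Q1=[P1] Q2=[]
t=2-4: P2@Q0 runs 2, rem=7, quantum used, demote→Q1. Q0=[P3] Q1=[P1,P2] Q2=[]
t=4-6: P3@Q0 runs 2, rem=12, quantum used, demote→Q1. Q0=[] Q1=[P1,P2,P3] Q2=[]
t=6-9: P1@Q1 runs 3, rem=7, I/O yield, promote→Q0. Q0=[P1] Q1=[P2,P3] Q2=[]
t=9-11: P1@Q0 runs 2, rem=5, quantum used, demote→Q1. Q0=[] Q1=[P2,P3,P1] Q2=[]
t=11-17: P2@Q1 runs 6, rem=1, quantum used, demote→Q2. Q0=[] Q1=[P3,P1] Q2=[P2]
t=17-23: P3@Q1 runs 6, rem=6, quantum used, demote→Q2. Q0=[] Q1=[P1] Q2=[P2,P3]
t=23-26: P1@Q1 runs 3, rem=2, I/O yield, promote→Q0. Q0=[P1] Q1=[] Q2=[P2,P3]
t=26-28: P1@Q0 runs 2, rem=0, completes. Q0=[] Q1=[] Q2=[P2,P3]
t=28-29: P2@Q2 runs 1, rem=0, completes. Q0=[] Q1=[] Q2=[P3]
t=29-35: P3@Q2 runs 6, rem=0, completes. Q0=[] Q1=[] Q2=[]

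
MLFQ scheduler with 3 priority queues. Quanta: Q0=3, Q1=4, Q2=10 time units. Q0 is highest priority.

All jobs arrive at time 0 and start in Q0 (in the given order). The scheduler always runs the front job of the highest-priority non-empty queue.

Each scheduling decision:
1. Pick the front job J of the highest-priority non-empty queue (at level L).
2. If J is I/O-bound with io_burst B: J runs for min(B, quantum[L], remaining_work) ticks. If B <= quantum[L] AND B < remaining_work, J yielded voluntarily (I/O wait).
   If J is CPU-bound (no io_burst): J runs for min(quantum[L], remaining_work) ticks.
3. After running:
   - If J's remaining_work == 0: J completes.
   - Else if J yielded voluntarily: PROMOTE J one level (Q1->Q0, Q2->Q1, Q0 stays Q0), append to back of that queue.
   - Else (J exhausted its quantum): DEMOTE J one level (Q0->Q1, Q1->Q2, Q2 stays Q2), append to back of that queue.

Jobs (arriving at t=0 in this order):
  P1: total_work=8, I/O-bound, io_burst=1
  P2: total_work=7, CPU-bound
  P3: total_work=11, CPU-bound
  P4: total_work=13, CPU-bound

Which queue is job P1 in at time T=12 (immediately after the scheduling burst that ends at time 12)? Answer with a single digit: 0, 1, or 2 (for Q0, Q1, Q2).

t=0-1: P1@Q0 runs 1, rem=7, I/O yield, promote→Q0. Q0=[P2,P3,P4,P1] Q1=[] Q2=[]
t=1-4: P2@Q0 runs 3, rem=4, quantum used, demote→Q1. Q0=[P3,P4,P1] Q1=[P2] Q2=[]
t=4-7: P3@Q0 runs 3, rem=8, quantum used, demote→Q1. Q0=[P4,P1] Q1=[P2,P3] Q2=[]
t=7-10: P4@Q0 runs 3, rem=10, quantum used, demote→Q1. Q0=[P1] Q1=[P2,P3,P4] Q2=[]
t=10-11: P1@Q0 runs 1, rem=6, I/O yield, promote→Q0. Q0=[P1] Q1=[P2,P3,P4] Q2=[]
t=11-12: P1@Q0 runs 1, rem=5, I/O yield, promote→Q0. Q0=[P1] Q1=[P2,P3,P4] Q2=[]
t=12-13: P1@Q0 runs 1, rem=4, I/O yield, promote→Q0. Q0=[P1] Q1=[P2,P3,P4] Q2=[]
t=13-14: P1@Q0 runs 1, rem=3, I/O yield, promote→Q0. Q0=[P1] Q1=[P2,P3,P4] Q2=[]
t=14-15: P1@Q0 runs 1, rem=2, I/O yield, promote→Q0. Q0=[P1] Q1=[P2,P3,P4] Q2=[]
t=15-16: P1@Q0 runs 1, rem=1, I/O yield, promote→Q0. Q0=[P1] Q1=[P2,P3,P4] Q2=[]
t=16-17: P1@Q0 runs 1, rem=0, completes. Q0=[] Q1=[P2,P3,P4] Q2=[]
t=17-21: P2@Q1 runs 4, rem=0, completes. Q0=[] Q1=[P3,P4] Q2=[]
t=21-25: P3@Q1 runs 4, rem=4, quantum used, demote→Q2. Q0=[] Q1=[P4] Q2=[P3]
t=25-29: P4@Q1 runs 4, rem=6, quantum used, demote→Q2. Q0=[] Q1=[] Q2=[P3,P4]
t=29-33: P3@Q2 runs 4, rem=0, completes. Q0=[] Q1=[] Q2=[P4]
t=33-39: P4@Q2 runs 6, rem=0, completes. Q0=[] Q1=[] Q2=[]

Answer: 0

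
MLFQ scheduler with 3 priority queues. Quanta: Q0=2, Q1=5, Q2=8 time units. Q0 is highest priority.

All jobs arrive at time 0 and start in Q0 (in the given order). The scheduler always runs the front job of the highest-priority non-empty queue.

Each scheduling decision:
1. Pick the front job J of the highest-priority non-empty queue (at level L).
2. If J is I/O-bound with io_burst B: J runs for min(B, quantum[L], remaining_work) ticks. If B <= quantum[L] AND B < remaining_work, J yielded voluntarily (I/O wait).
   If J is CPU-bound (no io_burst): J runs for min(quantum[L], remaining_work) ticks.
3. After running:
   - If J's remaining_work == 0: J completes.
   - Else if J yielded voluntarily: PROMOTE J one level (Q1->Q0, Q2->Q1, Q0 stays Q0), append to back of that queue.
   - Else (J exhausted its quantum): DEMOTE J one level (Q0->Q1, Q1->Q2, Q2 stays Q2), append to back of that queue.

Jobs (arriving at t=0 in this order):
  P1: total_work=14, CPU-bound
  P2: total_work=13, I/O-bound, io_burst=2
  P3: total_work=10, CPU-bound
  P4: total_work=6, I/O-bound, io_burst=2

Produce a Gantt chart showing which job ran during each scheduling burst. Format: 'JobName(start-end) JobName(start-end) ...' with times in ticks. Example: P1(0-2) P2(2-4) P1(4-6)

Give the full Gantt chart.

Answer: P1(0-2) P2(2-4) P3(4-6) P4(6-8) P2(8-10) P4(10-12) P2(12-14) P4(14-16) P2(16-18) P2(18-20) P2(20-22) P2(22-23) P1(23-28) P3(28-33) P1(33-40) P3(40-43)

Derivation:
t=0-2: P1@Q0 runs 2, rem=12, quantum used, demote→Q1. Q0=[P2,P3,P4] Q1=[P1] Q2=[]
t=2-4: P2@Q0 runs 2, rem=11, I/O yield, promote→Q0. Q0=[P3,P4,P2] Q1=[P1] Q2=[]
t=4-6: P3@Q0 runs 2, rem=8, quantum used, demote→Q1. Q0=[P4,P2] Q1=[P1,P3] Q2=[]
t=6-8: P4@Q0 runs 2, rem=4, I/O yield, promote→Q0. Q0=[P2,P4] Q1=[P1,P3] Q2=[]
t=8-10: P2@Q0 runs 2, rem=9, I/O yield, promote→Q0. Q0=[P4,P2] Q1=[P1,P3] Q2=[]
t=10-12: P4@Q0 runs 2, rem=2, I/O yield, promote→Q0. Q0=[P2,P4] Q1=[P1,P3] Q2=[]
t=12-14: P2@Q0 runs 2, rem=7, I/O yield, promote→Q0. Q0=[P4,P2] Q1=[P1,P3] Q2=[]
t=14-16: P4@Q0 runs 2, rem=0, completes. Q0=[P2] Q1=[P1,P3] Q2=[]
t=16-18: P2@Q0 runs 2, rem=5, I/O yield, promote→Q0. Q0=[P2] Q1=[P1,P3] Q2=[]
t=18-20: P2@Q0 runs 2, rem=3, I/O yield, promote→Q0. Q0=[P2] Q1=[P1,P3] Q2=[]
t=20-22: P2@Q0 runs 2, rem=1, I/O yield, promote→Q0. Q0=[P2] Q1=[P1,P3] Q2=[]
t=22-23: P2@Q0 runs 1, rem=0, completes. Q0=[] Q1=[P1,P3] Q2=[]
t=23-28: P1@Q1 runs 5, rem=7, quantum used, demote→Q2. Q0=[] Q1=[P3] Q2=[P1]
t=28-33: P3@Q1 runs 5, rem=3, quantum used, demote→Q2. Q0=[] Q1=[] Q2=[P1,P3]
t=33-40: P1@Q2 runs 7, rem=0, completes. Q0=[] Q1=[] Q2=[P3]
t=40-43: P3@Q2 runs 3, rem=0, completes. Q0=[] Q1=[] Q2=[]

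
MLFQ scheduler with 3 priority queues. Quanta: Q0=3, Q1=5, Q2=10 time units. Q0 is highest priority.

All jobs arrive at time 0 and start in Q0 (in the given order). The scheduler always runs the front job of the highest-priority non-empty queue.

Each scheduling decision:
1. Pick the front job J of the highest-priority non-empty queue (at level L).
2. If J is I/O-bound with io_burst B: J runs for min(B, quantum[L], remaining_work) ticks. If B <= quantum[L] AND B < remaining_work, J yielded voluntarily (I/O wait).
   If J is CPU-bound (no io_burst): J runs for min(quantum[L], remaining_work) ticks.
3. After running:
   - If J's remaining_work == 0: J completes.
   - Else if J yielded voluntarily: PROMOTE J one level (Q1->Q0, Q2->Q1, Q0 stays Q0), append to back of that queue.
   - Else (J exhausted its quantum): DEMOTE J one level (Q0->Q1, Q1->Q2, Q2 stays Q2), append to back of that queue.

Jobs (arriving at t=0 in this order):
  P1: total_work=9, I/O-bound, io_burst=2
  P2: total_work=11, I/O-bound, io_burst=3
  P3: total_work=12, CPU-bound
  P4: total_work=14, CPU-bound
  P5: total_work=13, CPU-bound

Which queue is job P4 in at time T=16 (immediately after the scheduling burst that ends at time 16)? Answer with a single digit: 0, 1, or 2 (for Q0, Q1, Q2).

Answer: 1

Derivation:
t=0-2: P1@Q0 runs 2, rem=7, I/O yield, promote→Q0. Q0=[P2,P3,P4,P5,P1] Q1=[] Q2=[]
t=2-5: P2@Q0 runs 3, rem=8, I/O yield, promote→Q0. Q0=[P3,P4,P5,P1,P2] Q1=[] Q2=[]
t=5-8: P3@Q0 runs 3, rem=9, quantum used, demote→Q1. Q0=[P4,P5,P1,P2] Q1=[P3] Q2=[]
t=8-11: P4@Q0 runs 3, rem=11, quantum used, demote→Q1. Q0=[P5,P1,P2] Q1=[P3,P4] Q2=[]
t=11-14: P5@Q0 runs 3, rem=10, quantum used, demote→Q1. Q0=[P1,P2] Q1=[P3,P4,P5] Q2=[]
t=14-16: P1@Q0 runs 2, rem=5, I/O yield, promote→Q0. Q0=[P2,P1] Q1=[P3,P4,P5] Q2=[]
t=16-19: P2@Q0 runs 3, rem=5, I/O yield, promote→Q0. Q0=[P1,P2] Q1=[P3,P4,P5] Q2=[]
t=19-21: P1@Q0 runs 2, rem=3, I/O yield, promote→Q0. Q0=[P2,P1] Q1=[P3,P4,P5] Q2=[]
t=21-24: P2@Q0 runs 3, rem=2, I/O yield, promote→Q0. Q0=[P1,P2] Q1=[P3,P4,P5] Q2=[]
t=24-26: P1@Q0 runs 2, rem=1, I/O yield, promote→Q0. Q0=[P2,P1] Q1=[P3,P4,P5] Q2=[]
t=26-28: P2@Q0 runs 2, rem=0, completes. Q0=[P1] Q1=[P3,P4,P5] Q2=[]
t=28-29: P1@Q0 runs 1, rem=0, completes. Q0=[] Q1=[P3,P4,P5] Q2=[]
t=29-34: P3@Q1 runs 5, rem=4, quantum used, demote→Q2. Q0=[] Q1=[P4,P5] Q2=[P3]
t=34-39: P4@Q1 runs 5, rem=6, quantum used, demote→Q2. Q0=[] Q1=[P5] Q2=[P3,P4]
t=39-44: P5@Q1 runs 5, rem=5, quantum used, demote→Q2. Q0=[] Q1=[] Q2=[P3,P4,P5]
t=44-48: P3@Q2 runs 4, rem=0, completes. Q0=[] Q1=[] Q2=[P4,P5]
t=48-54: P4@Q2 runs 6, rem=0, completes. Q0=[] Q1=[] Q2=[P5]
t=54-59: P5@Q2 runs 5, rem=0, completes. Q0=[] Q1=[] Q2=[]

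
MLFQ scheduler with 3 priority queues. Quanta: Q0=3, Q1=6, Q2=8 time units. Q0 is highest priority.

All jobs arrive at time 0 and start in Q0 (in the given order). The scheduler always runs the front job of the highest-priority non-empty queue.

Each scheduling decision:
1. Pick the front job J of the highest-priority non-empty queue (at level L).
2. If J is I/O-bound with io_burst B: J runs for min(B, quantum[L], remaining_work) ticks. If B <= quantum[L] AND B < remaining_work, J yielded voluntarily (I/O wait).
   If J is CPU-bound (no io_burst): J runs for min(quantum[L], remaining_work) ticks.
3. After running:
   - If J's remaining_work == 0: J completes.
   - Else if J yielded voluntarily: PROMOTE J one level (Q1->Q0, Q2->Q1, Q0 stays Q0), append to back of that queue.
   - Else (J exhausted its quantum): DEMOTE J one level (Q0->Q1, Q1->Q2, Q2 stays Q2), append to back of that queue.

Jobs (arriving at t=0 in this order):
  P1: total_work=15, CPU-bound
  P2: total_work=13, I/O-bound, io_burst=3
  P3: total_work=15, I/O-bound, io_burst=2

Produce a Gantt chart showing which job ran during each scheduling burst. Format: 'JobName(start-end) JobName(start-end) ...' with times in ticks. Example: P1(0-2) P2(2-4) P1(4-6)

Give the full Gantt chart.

Answer: P1(0-3) P2(3-6) P3(6-8) P2(8-11) P3(11-13) P2(13-16) P3(16-18) P2(18-21) P3(21-23) P2(23-24) P3(24-26) P3(26-28) P3(28-30) P3(30-31) P1(31-37) P1(37-43)

Derivation:
t=0-3: P1@Q0 runs 3, rem=12, quantum used, demote→Q1. Q0=[P2,P3] Q1=[P1] Q2=[]
t=3-6: P2@Q0 runs 3, rem=10, I/O yield, promote→Q0. Q0=[P3,P2] Q1=[P1] Q2=[]
t=6-8: P3@Q0 runs 2, rem=13, I/O yield, promote→Q0. Q0=[P2,P3] Q1=[P1] Q2=[]
t=8-11: P2@Q0 runs 3, rem=7, I/O yield, promote→Q0. Q0=[P3,P2] Q1=[P1] Q2=[]
t=11-13: P3@Q0 runs 2, rem=11, I/O yield, promote→Q0. Q0=[P2,P3] Q1=[P1] Q2=[]
t=13-16: P2@Q0 runs 3, rem=4, I/O yield, promote→Q0. Q0=[P3,P2] Q1=[P1] Q2=[]
t=16-18: P3@Q0 runs 2, rem=9, I/O yield, promote→Q0. Q0=[P2,P3] Q1=[P1] Q2=[]
t=18-21: P2@Q0 runs 3, rem=1, I/O yield, promote→Q0. Q0=[P3,P2] Q1=[P1] Q2=[]
t=21-23: P3@Q0 runs 2, rem=7, I/O yield, promote→Q0. Q0=[P2,P3] Q1=[P1] Q2=[]
t=23-24: P2@Q0 runs 1, rem=0, completes. Q0=[P3] Q1=[P1] Q2=[]
t=24-26: P3@Q0 runs 2, rem=5, I/O yield, promote→Q0. Q0=[P3] Q1=[P1] Q2=[]
t=26-28: P3@Q0 runs 2, rem=3, I/O yield, promote→Q0. Q0=[P3] Q1=[P1] Q2=[]
t=28-30: P3@Q0 runs 2, rem=1, I/O yield, promote→Q0. Q0=[P3] Q1=[P1] Q2=[]
t=30-31: P3@Q0 runs 1, rem=0, completes. Q0=[] Q1=[P1] Q2=[]
t=31-37: P1@Q1 runs 6, rem=6, quantum used, demote→Q2. Q0=[] Q1=[] Q2=[P1]
t=37-43: P1@Q2 runs 6, rem=0, completes. Q0=[] Q1=[] Q2=[]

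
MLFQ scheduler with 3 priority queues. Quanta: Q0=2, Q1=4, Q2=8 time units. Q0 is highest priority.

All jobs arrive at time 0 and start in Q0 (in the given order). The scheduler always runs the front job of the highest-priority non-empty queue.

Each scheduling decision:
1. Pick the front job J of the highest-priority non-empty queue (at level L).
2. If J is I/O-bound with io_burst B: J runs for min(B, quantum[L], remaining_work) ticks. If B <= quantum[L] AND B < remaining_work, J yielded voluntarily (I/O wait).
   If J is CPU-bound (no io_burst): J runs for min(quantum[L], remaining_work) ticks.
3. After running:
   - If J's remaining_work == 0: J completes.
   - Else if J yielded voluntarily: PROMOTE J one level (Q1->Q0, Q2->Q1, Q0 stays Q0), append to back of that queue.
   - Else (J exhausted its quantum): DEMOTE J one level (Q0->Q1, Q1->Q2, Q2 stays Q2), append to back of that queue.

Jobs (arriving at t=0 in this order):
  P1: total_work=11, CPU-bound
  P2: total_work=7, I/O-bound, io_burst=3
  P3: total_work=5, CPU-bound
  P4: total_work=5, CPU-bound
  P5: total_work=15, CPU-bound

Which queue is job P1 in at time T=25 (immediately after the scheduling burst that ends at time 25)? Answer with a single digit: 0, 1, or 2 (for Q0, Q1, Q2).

Answer: 2

Derivation:
t=0-2: P1@Q0 runs 2, rem=9, quantum used, demote→Q1. Q0=[P2,P3,P4,P5] Q1=[P1] Q2=[]
t=2-4: P2@Q0 runs 2, rem=5, quantum used, demote→Q1. Q0=[P3,P4,P5] Q1=[P1,P2] Q2=[]
t=4-6: P3@Q0 runs 2, rem=3, quantum used, demote→Q1. Q0=[P4,P5] Q1=[P1,P2,P3] Q2=[]
t=6-8: P4@Q0 runs 2, rem=3, quantum used, demote→Q1. Q0=[P5] Q1=[P1,P2,P3,P4] Q2=[]
t=8-10: P5@Q0 runs 2, rem=13, quantum used, demote→Q1. Q0=[] Q1=[P1,P2,P3,P4,P5] Q2=[]
t=10-14: P1@Q1 runs 4, rem=5, quantum used, demote→Q2. Q0=[] Q1=[P2,P3,P4,P5] Q2=[P1]
t=14-17: P2@Q1 runs 3, rem=2, I/O yield, promote→Q0. Q0=[P2] Q1=[P3,P4,P5] Q2=[P1]
t=17-19: P2@Q0 runs 2, rem=0, completes. Q0=[] Q1=[P3,P4,P5] Q2=[P1]
t=19-22: P3@Q1 runs 3, rem=0, completes. Q0=[] Q1=[P4,P5] Q2=[P1]
t=22-25: P4@Q1 runs 3, rem=0, completes. Q0=[] Q1=[P5] Q2=[P1]
t=25-29: P5@Q1 runs 4, rem=9, quantum used, demote→Q2. Q0=[] Q1=[] Q2=[P1,P5]
t=29-34: P1@Q2 runs 5, rem=0, completes. Q0=[] Q1=[] Q2=[P5]
t=34-42: P5@Q2 runs 8, rem=1, quantum used, demote→Q2. Q0=[] Q1=[] Q2=[P5]
t=42-43: P5@Q2 runs 1, rem=0, completes. Q0=[] Q1=[] Q2=[]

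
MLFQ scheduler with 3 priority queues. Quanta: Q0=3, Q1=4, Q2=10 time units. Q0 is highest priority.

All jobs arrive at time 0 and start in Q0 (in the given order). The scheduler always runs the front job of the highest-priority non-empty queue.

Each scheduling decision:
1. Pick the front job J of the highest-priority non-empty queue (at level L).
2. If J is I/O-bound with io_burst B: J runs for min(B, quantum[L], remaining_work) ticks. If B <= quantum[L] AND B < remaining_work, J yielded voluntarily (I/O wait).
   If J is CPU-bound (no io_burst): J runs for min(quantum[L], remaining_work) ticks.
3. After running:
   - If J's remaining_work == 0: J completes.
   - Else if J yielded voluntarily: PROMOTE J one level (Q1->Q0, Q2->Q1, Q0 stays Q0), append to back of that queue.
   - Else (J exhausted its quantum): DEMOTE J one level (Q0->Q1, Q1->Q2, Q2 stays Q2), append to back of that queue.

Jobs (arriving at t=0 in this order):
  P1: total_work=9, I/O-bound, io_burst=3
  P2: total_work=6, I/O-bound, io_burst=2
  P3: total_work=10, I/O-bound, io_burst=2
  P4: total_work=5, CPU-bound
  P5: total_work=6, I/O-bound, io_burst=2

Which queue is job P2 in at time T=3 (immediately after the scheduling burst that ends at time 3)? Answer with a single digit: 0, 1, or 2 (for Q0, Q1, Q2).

Answer: 0

Derivation:
t=0-3: P1@Q0 runs 3, rem=6, I/O yield, promote→Q0. Q0=[P2,P3,P4,P5,P1] Q1=[] Q2=[]
t=3-5: P2@Q0 runs 2, rem=4, I/O yield, promote→Q0. Q0=[P3,P4,P5,P1,P2] Q1=[] Q2=[]
t=5-7: P3@Q0 runs 2, rem=8, I/O yield, promote→Q0. Q0=[P4,P5,P1,P2,P3] Q1=[] Q2=[]
t=7-10: P4@Q0 runs 3, rem=2, quantum used, demote→Q1. Q0=[P5,P1,P2,P3] Q1=[P4] Q2=[]
t=10-12: P5@Q0 runs 2, rem=4, I/O yield, promote→Q0. Q0=[P1,P2,P3,P5] Q1=[P4] Q2=[]
t=12-15: P1@Q0 runs 3, rem=3, I/O yield, promote→Q0. Q0=[P2,P3,P5,P1] Q1=[P4] Q2=[]
t=15-17: P2@Q0 runs 2, rem=2, I/O yield, promote→Q0. Q0=[P3,P5,P1,P2] Q1=[P4] Q2=[]
t=17-19: P3@Q0 runs 2, rem=6, I/O yield, promote→Q0. Q0=[P5,P1,P2,P3] Q1=[P4] Q2=[]
t=19-21: P5@Q0 runs 2, rem=2, I/O yield, promote→Q0. Q0=[P1,P2,P3,P5] Q1=[P4] Q2=[]
t=21-24: P1@Q0 runs 3, rem=0, completes. Q0=[P2,P3,P5] Q1=[P4] Q2=[]
t=24-26: P2@Q0 runs 2, rem=0, completes. Q0=[P3,P5] Q1=[P4] Q2=[]
t=26-28: P3@Q0 runs 2, rem=4, I/O yield, promote→Q0. Q0=[P5,P3] Q1=[P4] Q2=[]
t=28-30: P5@Q0 runs 2, rem=0, completes. Q0=[P3] Q1=[P4] Q2=[]
t=30-32: P3@Q0 runs 2, rem=2, I/O yield, promote→Q0. Q0=[P3] Q1=[P4] Q2=[]
t=32-34: P3@Q0 runs 2, rem=0, completes. Q0=[] Q1=[P4] Q2=[]
t=34-36: P4@Q1 runs 2, rem=0, completes. Q0=[] Q1=[] Q2=[]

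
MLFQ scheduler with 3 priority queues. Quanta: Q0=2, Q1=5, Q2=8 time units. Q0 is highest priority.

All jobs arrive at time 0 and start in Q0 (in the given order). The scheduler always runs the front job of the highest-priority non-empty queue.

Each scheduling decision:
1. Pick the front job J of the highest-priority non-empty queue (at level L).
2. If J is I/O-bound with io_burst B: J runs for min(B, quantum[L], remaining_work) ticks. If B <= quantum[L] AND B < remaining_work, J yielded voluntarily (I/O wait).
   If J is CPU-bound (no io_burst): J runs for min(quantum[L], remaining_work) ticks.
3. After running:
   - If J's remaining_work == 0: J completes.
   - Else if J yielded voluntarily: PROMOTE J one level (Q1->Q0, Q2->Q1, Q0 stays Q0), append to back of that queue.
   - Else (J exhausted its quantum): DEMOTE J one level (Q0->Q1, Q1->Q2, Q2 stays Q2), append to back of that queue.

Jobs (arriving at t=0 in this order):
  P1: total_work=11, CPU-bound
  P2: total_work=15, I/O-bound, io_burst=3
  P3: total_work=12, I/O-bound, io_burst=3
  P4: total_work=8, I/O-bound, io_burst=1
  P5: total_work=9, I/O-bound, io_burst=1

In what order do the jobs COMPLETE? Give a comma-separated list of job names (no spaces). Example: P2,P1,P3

t=0-2: P1@Q0 runs 2, rem=9, quantum used, demote→Q1. Q0=[P2,P3,P4,P5] Q1=[P1] Q2=[]
t=2-4: P2@Q0 runs 2, rem=13, quantum used, demote→Q1. Q0=[P3,P4,P5] Q1=[P1,P2] Q2=[]
t=4-6: P3@Q0 runs 2, rem=10, quantum used, demote→Q1. Q0=[P4,P5] Q1=[P1,P2,P3] Q2=[]
t=6-7: P4@Q0 runs 1, rem=7, I/O yield, promote→Q0. Q0=[P5,P4] Q1=[P1,P2,P3] Q2=[]
t=7-8: P5@Q0 runs 1, rem=8, I/O yield, promote→Q0. Q0=[P4,P5] Q1=[P1,P2,P3] Q2=[]
t=8-9: P4@Q0 runs 1, rem=6, I/O yield, promote→Q0. Q0=[P5,P4] Q1=[P1,P2,P3] Q2=[]
t=9-10: P5@Q0 runs 1, rem=7, I/O yield, promote→Q0. Q0=[P4,P5] Q1=[P1,P2,P3] Q2=[]
t=10-11: P4@Q0 runs 1, rem=5, I/O yield, promote→Q0. Q0=[P5,P4] Q1=[P1,P2,P3] Q2=[]
t=11-12: P5@Q0 runs 1, rem=6, I/O yield, promote→Q0. Q0=[P4,P5] Q1=[P1,P2,P3] Q2=[]
t=12-13: P4@Q0 runs 1, rem=4, I/O yield, promote→Q0. Q0=[P5,P4] Q1=[P1,P2,P3] Q2=[]
t=13-14: P5@Q0 runs 1, rem=5, I/O yield, promote→Q0. Q0=[P4,P5] Q1=[P1,P2,P3] Q2=[]
t=14-15: P4@Q0 runs 1, rem=3, I/O yield, promote→Q0. Q0=[P5,P4] Q1=[P1,P2,P3] Q2=[]
t=15-16: P5@Q0 runs 1, rem=4, I/O yield, promote→Q0. Q0=[P4,P5] Q1=[P1,P2,P3] Q2=[]
t=16-17: P4@Q0 runs 1, rem=2, I/O yield, promote→Q0. Q0=[P5,P4] Q1=[P1,P2,P3] Q2=[]
t=17-18: P5@Q0 runs 1, rem=3, I/O yield, promote→Q0. Q0=[P4,P5] Q1=[P1,P2,P3] Q2=[]
t=18-19: P4@Q0 runs 1, rem=1, I/O yield, promote→Q0. Q0=[P5,P4] Q1=[P1,P2,P3] Q2=[]
t=19-20: P5@Q0 runs 1, rem=2, I/O yield, promote→Q0. Q0=[P4,P5] Q1=[P1,P2,P3] Q2=[]
t=20-21: P4@Q0 runs 1, rem=0, completes. Q0=[P5] Q1=[P1,P2,P3] Q2=[]
t=21-22: P5@Q0 runs 1, rem=1, I/O yield, promote→Q0. Q0=[P5] Q1=[P1,P2,P3] Q2=[]
t=22-23: P5@Q0 runs 1, rem=0, completes. Q0=[] Q1=[P1,P2,P3] Q2=[]
t=23-28: P1@Q1 runs 5, rem=4, quantum used, demote→Q2. Q0=[] Q1=[P2,P3] Q2=[P1]
t=28-31: P2@Q1 runs 3, rem=10, I/O yield, promote→Q0. Q0=[P2] Q1=[P3] Q2=[P1]
t=31-33: P2@Q0 runs 2, rem=8, quantum used, demote→Q1. Q0=[] Q1=[P3,P2] Q2=[P1]
t=33-36: P3@Q1 runs 3, rem=7, I/O yield, promote→Q0. Q0=[P3] Q1=[P2] Q2=[P1]
t=36-38: P3@Q0 runs 2, rem=5, quantum used, demote→Q1. Q0=[] Q1=[P2,P3] Q2=[P1]
t=38-41: P2@Q1 runs 3, rem=5, I/O yield, promote→Q0. Q0=[P2] Q1=[P3] Q2=[P1]
t=41-43: P2@Q0 runs 2, rem=3, quantum used, demote→Q1. Q0=[] Q1=[P3,P2] Q2=[P1]
t=43-46: P3@Q1 runs 3, rem=2, I/O yield, promote→Q0. Q0=[P3] Q1=[P2] Q2=[P1]
t=46-48: P3@Q0 runs 2, rem=0, completes. Q0=[] Q1=[P2] Q2=[P1]
t=48-51: P2@Q1 runs 3, rem=0, completes. Q0=[] Q1=[] Q2=[P1]
t=51-55: P1@Q2 runs 4, rem=0, completes. Q0=[] Q1=[] Q2=[]

Answer: P4,P5,P3,P2,P1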